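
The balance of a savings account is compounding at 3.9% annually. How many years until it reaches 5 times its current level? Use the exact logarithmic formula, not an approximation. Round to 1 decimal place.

t = ln(5) / ln(1 + 0.039) = 1.6094 / 0.038259 ≈ 42.07.

42.1 years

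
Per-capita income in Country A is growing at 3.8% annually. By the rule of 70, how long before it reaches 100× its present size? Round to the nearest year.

≈ 122 years

Doubling time ≈ 70/3.8 = 18.42 years.
100× is log₂ 100 ≈ 6.64 doublings, so ≈ 6.64 × 18.42 = 122 years.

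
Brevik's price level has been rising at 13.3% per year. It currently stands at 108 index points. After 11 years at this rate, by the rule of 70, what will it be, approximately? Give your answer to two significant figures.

roughly 460 index points

Doubling time ≈ 70/13.3 = 5.26 years.
11 years is 11/5.26 ≈ 2.09 doublings, a factor of 2^2.09 ≈ 4.26.
108 × 4.26 ≈ 460 index points.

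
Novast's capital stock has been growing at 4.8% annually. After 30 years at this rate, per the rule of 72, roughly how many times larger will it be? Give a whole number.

about 4 times

72/4.8 ≈ 15.00 years per doubling.
30 years fits 2 doublings: 2^2 = 4.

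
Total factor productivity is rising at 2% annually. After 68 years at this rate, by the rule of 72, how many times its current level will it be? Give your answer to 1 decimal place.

Doubles every ≈ 36.00 years (72/2).
68 years is 1.89 doublings; 2^1.89 ≈ 3.7×.

≈ 3.7 times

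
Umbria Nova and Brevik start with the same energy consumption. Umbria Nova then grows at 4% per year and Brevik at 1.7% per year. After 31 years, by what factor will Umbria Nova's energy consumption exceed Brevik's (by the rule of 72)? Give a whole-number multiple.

≈ 2 times

Umbria Nova pulls ahead at 2.3 pp per year, so the ratio doubles every 72/2.3 ≈ 31.30 years.
In 31 years that's 0.99 doublings: 2^0.99 ≈ 2.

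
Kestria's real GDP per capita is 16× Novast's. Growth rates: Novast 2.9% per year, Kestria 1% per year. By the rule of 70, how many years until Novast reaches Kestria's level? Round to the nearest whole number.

What matters is the difference: 1.9 pp.
Rule of 70 on the gap: the ratio halves every 70/1.9 ≈ 36.84 years.
A 16× gap closes after 4 halvings: 4 × 36.84 ≈ 147 years.

147 years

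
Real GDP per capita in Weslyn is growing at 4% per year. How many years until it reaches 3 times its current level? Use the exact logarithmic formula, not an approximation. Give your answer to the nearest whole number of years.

28 years

t = ln(3) / ln(1 + 0.04) = 1.0986 / 0.039221 ≈ 28.01.
≈ 28 years.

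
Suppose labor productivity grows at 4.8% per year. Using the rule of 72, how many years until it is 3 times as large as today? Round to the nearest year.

Doubling time ≈ 72/4.8 = 15.00 years.
Reaching 3× takes log₂(3) ≈ 1.58 doublings.
1.58 × 15.00 ≈ 24 years.

24 years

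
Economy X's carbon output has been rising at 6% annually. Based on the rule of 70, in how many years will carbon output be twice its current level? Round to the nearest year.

At 6%, doubling takes about 70/6 = 11.67 years.

approximately 12 years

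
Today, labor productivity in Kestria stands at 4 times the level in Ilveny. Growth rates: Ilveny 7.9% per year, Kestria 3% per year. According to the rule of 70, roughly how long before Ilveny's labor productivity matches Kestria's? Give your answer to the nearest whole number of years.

Ilveny gains on Kestria at 7.9% − 3% = 4.9 points a year.
At that relative rate the gap halves every 70/4.9 ≈ 14.29 years.
A 4 times gap closes after 2 halvings: 2 × 14.29 ≈ 29 years.

29 years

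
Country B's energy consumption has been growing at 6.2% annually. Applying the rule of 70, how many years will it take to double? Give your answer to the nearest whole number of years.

≈ 11 years

70/6.2 ≈ 11.29, so it doubles roughly every 11 years.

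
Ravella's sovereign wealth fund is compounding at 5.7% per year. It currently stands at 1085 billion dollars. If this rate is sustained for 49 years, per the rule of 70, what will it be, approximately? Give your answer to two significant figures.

around 17000 billion dollars

It doubles every 70/5.7 ≈ 12.28 years, so 49 years is 3.99 doublings.
2^3.99 ≈ 15.89; 1085 × 15.89 ≈ 17000 billion dollars.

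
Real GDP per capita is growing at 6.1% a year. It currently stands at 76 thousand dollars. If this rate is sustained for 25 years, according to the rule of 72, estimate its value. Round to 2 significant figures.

roughly 330 thousand dollars

Doubling time ≈ 72/6.1 = 11.80 years.
25 years is 25/11.80 ≈ 2.12 doublings, a factor of 2^2.12 ≈ 4.35.
76 × 4.35 ≈ 330 thousand dollars.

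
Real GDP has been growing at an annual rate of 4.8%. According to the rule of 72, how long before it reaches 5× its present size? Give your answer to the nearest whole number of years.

At 4.8% it doubles every 72/4.8 ≈ 15.00 years.
Reaching 5× takes log₂(5) ≈ 2.32 doublings.
2.32 × 15.00 ≈ 35 years.

35 years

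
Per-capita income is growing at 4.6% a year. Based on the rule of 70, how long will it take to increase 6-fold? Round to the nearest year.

One doubling takes 70/4.6 = 15.22 years.
6× is log₂ 6 ≈ 2.58 doublings, so ≈ 2.58 × 15.22 = 39 years.

around 39 years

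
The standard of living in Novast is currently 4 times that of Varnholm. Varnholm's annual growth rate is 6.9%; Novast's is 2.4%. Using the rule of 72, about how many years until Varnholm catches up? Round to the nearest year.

approximately 32 years

The growth-rate gap is 6.9% − 2.4% = 4.5 percentage points.
So the ratio between them halves every 72/4.5 ≈ 16.00 years.
A 4 times gap closes after 2 halvings: 2 × 16.00 ≈ 32 years.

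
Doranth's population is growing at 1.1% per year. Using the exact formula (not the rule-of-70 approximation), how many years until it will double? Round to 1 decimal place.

63.4 years

t = ln(2) / ln(1 + 0.011) = 0.6931 / 0.010940 ≈ 63.35.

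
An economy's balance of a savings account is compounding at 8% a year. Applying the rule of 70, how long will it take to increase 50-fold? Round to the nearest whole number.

≈ 49 years

Doubling time ≈ 70/8 = 8.75 years.
50× is log₂ 50 ≈ 5.64 doublings, so ≈ 5.64 × 8.75 = 49 years.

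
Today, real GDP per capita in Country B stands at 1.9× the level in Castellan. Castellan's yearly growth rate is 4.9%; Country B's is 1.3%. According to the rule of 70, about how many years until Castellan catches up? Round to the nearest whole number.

roughly 18 years

Castellan gains on Country B at 4.9% − 1.3% = 3.6 points a year.
At that relative rate the gap halves every 70/3.6 ≈ 19.44 years.
A 1.9× gap takes log₂(1.9) ≈ 0.93 halvings to close: 0.93 × 19.44 ≈ 18 years.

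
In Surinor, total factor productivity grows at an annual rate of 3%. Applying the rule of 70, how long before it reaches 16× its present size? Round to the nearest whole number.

≈ 93 years

At 3% it doubles every 70/3 ≈ 23.33 years.
16 = 2^4, so 4 doublings → 93 years.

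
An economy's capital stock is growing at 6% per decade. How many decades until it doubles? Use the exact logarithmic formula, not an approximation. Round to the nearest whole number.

t = ln(2) / ln(1 + 0.06) = 0.6931 / 0.058269 ≈ 11.89.
≈ 12 decades.

12 decades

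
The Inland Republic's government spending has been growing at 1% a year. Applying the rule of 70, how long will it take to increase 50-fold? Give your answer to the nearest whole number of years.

≈ 395 years

At 1% it doubles every 70/1 ≈ 70.00 years.
Reaching 50× takes log₂(50) ≈ 5.64 doublings.
5.64 × 70.00 ≈ 395 years.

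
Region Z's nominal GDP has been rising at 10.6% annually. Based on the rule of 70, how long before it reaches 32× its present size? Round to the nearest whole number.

33 years

One doubling takes 70/10.6 = 6.60 years.
32 = 2^5, so 5 doublings → 33 years.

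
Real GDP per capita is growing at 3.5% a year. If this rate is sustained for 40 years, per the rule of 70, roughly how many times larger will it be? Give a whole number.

70/3.5 ≈ 20.00 years per doubling.
40 years fits 2 doublings: 2^2 = 4.

4 times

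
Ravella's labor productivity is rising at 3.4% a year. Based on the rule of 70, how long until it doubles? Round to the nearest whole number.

Doubling time ≈ 70 / 3.4 = 20.59 years.

roughly 21 years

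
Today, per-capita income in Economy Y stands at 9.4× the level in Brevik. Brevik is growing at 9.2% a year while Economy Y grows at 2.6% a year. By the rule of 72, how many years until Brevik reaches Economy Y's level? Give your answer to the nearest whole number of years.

around 35 years

What matters is the difference: 6.6 pp.
Rule of 72 on the gap: the ratio halves every 72/6.6 ≈ 10.91 years.
A 9.4× gap takes log₂(9.4) ≈ 3.23 halvings to close: 3.23 × 10.91 ≈ 35 years.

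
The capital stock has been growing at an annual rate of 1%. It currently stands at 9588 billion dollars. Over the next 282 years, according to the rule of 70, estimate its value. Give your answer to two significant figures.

It doubles every 70/1 ≈ 70.00 years, so 282 years is 4.03 doublings.
2^4.03 ≈ 16.34; 9588 × 16.34 ≈ 160000 billion dollars.

around 160000 billion dollars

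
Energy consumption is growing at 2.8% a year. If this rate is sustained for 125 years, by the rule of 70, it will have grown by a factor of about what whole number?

32 times

Doubling time ≈ 70/2.8 = 25.00 years.
125/25.00 ≈ 5 doublings, so about 2^5 = 32×.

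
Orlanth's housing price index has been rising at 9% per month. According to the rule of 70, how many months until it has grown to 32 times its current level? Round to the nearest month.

≈ 39 months

At 9% it doubles every 70/9 ≈ 7.78 months.
32× is 5 doublings, so 5 × 7.78 ≈ 39 months.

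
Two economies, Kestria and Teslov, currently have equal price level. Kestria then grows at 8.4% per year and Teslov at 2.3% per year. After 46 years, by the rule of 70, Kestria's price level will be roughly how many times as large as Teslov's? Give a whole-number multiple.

around 16 times

Kestria pulls ahead at 6.1 pp per year, so the ratio doubles every 70/6.1 ≈ 11.48 years.
In 46 years that's 4.01 doublings: 2^4.01 ≈ 16.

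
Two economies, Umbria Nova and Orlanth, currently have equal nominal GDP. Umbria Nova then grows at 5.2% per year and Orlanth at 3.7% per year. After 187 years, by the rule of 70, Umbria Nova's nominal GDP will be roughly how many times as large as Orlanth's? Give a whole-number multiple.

about 16 times

Rate gap = 5.2% − 3.7% = 1.5 points.
The ratio doubles every 70/1.5 ≈ 46.67 years.
187/46.67 ≈ 4.01 doublings → ratio ≈ 2^4.01 ≈ 16.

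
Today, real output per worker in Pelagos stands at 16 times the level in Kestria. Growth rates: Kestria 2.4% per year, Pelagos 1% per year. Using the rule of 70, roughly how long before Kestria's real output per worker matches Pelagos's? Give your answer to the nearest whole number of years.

What matters is the difference: 1.4 pp.
Rule of 70 on the gap: the ratio halves every 70/1.4 ≈ 50.00 years.
A 16 times gap closes after 4 halvings: 4 × 50.00 ≈ 200 years.

roughly 200 years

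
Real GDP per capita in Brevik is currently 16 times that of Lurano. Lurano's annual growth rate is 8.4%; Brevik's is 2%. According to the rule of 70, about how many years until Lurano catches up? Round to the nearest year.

The growth-rate gap is 8.4% − 2% = 6.4 percentage points.
So the ratio between them halves every 70/6.4 ≈ 10.94 years.
A 16 times gap closes after 4 halvings: 4 × 10.94 ≈ 44 years.

around 44 years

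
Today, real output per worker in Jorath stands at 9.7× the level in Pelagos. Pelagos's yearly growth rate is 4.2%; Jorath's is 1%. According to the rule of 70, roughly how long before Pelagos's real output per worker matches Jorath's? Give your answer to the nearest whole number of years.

≈ 72 years

What matters is the difference: 3.2 pp.
Rule of 70 on the gap: the ratio halves every 70/3.2 ≈ 21.88 years.
A 9.7× gap takes log₂(9.7) ≈ 3.28 halvings to close: 3.28 × 21.88 ≈ 72 years.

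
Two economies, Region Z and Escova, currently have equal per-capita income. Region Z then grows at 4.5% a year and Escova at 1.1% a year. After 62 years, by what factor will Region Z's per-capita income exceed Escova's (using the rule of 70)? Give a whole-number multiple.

Rate gap = 4.5% − 1.1% = 3.4 points.
The ratio doubles every 70/3.4 ≈ 20.59 years.
62/20.59 ≈ 3.01 doublings → ratio ≈ 2^3.01 ≈ 8.

roughly 8 times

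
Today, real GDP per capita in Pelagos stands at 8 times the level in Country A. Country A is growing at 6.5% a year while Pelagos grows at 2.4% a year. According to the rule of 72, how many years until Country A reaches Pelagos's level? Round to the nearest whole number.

≈ 53 years

The growth-rate gap is 6.5% − 2.4% = 4.1 percentage points.
So the ratio between them halves every 72/4.1 ≈ 17.56 years.
An 8 times gap closes after 3 halvings: 3 × 17.56 ≈ 53 years.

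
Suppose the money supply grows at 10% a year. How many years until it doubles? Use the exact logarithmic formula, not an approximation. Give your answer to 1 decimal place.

t = ln(2) / ln(1 + 0.1) = 0.6931 / 0.095310 ≈ 7.27.

7.3 years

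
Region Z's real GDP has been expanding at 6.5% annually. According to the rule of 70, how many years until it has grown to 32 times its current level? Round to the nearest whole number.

Doubling time ≈ 70/6.5 = 10.77 years.
32 = 2^5, so 5 doublings → 54 years.

54 years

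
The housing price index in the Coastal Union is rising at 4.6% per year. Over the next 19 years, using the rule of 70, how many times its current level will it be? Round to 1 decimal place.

around 2.4 times

Doubling time ≈ 70/4.6 = 15.22 years.
19 years / 15.22 ≈ 1.25 doublings → factor 2^1.25 ≈ 2.4.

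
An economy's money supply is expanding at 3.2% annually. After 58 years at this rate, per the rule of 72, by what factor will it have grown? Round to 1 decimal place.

Doubles every ≈ 22.50 years (72/3.2).
58 years is 2.58 doublings; 2^2.58 ≈ 6.0×.

≈ 6.0 times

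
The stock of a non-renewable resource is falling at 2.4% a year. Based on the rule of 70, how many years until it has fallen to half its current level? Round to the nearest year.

The rule works in reverse for decay: 70/2.4 ≈ 29.17 years to halve.

roughly 29 years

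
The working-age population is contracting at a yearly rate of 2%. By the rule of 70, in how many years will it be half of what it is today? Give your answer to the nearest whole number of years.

Falling at 2%, it halves about every 70/2 = 35.00 years.

approximately 35 years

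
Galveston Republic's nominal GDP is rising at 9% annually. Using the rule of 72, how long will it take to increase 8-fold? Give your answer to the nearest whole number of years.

One doubling takes 72/9 = 8.00 years.
8× is 3 doublings, so 3 × 8.00 ≈ 24 years.

24 years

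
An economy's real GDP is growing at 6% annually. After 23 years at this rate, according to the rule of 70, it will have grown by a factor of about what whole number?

70/6 ≈ 11.67 years per doubling.
23 years fits 2 doublings: 2^2 = 4.

about 4 times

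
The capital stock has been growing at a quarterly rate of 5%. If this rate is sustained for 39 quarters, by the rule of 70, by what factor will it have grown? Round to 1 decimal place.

about 6.9 times

Doubling time ≈ 70/5 = 14.00 quarters.
39 quarters / 14.00 ≈ 2.79 doublings → factor 2^2.79 ≈ 6.9.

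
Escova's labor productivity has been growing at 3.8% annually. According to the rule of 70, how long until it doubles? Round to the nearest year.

Doubling time ≈ 70 / 3.8 = 18.42 years.

approximately 18 years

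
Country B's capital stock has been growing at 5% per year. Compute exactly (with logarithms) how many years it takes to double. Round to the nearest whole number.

14 years

t = ln(2) / ln(1 + 0.05) = 0.6931 / 0.048790 ≈ 14.21.
≈ 14 years.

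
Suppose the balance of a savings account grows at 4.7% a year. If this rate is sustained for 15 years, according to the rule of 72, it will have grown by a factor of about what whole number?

approximately 2 times

72/4.7 ≈ 15.32 years per doubling.
15 years fits 1 doubling: 2^1 = 2.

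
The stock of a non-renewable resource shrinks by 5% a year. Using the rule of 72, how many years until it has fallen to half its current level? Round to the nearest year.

The rule works in reverse for decay: 72/5 ≈ 14.40 years to halve.

about 14 years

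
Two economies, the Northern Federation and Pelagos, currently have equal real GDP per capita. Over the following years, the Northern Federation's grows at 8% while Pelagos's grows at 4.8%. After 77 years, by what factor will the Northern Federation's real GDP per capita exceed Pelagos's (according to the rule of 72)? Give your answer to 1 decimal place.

around 10.7 times

Only the 3.2-point difference matters.
72/3.2 ≈ 22.50 years per doubling of the ratio; 77 years gives 3.42 doublings, so ≈ 10.7×.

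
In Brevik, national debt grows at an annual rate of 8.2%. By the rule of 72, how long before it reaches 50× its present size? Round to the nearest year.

50 years

Doubling time ≈ 72/8.2 = 8.78 years.
50× is log₂ 50 ≈ 5.64 doublings, so ≈ 5.64 × 8.78 = 50 years.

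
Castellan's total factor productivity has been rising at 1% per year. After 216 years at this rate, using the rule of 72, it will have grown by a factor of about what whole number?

At 1% one doubling takes ≈ 72.00 years; 216 years is 3 of them, so ×8.

8 times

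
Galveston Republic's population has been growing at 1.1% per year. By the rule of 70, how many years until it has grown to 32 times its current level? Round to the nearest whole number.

At 1.1% it doubles every 70/1.1 ≈ 63.64 years.
32× is 5 doublings, so 5 × 63.64 ≈ 318 years.

roughly 318 years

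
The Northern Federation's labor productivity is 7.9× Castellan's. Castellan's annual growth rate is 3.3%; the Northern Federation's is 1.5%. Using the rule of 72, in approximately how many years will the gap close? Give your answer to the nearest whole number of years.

What matters is the difference: 1.8 pp.
Rule of 72 on the gap: the ratio halves every 72/1.8 ≈ 40.00 years.
A 7.9× gap takes log₂(7.9) ≈ 2.98 halvings to close: 2.98 × 40.00 ≈ 119 years.

roughly 119 years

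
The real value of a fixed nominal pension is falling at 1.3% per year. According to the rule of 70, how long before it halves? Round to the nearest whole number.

≈ 54 years

Falling at 1.3%, it halves about every 70/1.3 = 53.85 years.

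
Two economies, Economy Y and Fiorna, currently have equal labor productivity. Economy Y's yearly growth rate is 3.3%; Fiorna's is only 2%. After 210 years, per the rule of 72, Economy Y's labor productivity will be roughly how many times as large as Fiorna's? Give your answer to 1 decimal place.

Economy Y pulls ahead at 1.3 pp per year, so the ratio doubles every 72/1.3 ≈ 55.38 years.
In 210 years that's 3.79 doublings: 2^3.79 ≈ 13.8.

≈ 13.8 times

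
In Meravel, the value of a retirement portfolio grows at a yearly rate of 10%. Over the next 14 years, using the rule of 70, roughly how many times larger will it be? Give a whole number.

Doubling time ≈ 70/10 = 7.00 years.
14/7.00 ≈ 2 doublings, so about 2^2 = 4×.

4 times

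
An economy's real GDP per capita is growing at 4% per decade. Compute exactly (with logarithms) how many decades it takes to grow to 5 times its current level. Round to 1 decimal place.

41.0 decades

t = ln(5) / ln(1 + 0.04) = 1.6094 / 0.039221 ≈ 41.03.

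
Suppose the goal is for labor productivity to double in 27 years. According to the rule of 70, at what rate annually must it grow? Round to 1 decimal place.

2.6% annually

70 / 27 ≈ 2.59, so about 2.6% annually.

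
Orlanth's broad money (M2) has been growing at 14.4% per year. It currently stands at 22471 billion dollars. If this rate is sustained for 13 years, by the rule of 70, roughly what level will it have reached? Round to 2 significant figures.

It doubles every 70/14.4 ≈ 4.86 years, so 13 years is 2.67 doublings.
2^2.67 ≈ 6.36; 22471 × 6.36 ≈ 140000 billion dollars.

approximately 140000 billion dollars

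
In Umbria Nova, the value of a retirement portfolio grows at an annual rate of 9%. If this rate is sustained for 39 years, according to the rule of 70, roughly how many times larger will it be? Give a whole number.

70/9 ≈ 7.78 years per doubling.
39 years fits 5 doublings: 2^5 = 32.

≈ 32 times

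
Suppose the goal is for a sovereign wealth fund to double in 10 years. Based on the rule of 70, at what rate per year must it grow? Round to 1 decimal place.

70 / 10 ≈ 7.00, so about 7.0% per year.

7.0%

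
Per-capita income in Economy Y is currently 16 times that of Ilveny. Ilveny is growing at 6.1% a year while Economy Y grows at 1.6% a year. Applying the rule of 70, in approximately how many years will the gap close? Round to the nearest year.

approximately 62 years

The growth-rate gap is 6.1% − 1.6% = 4.5 percentage points.
So the ratio between them halves every 70/4.5 ≈ 15.56 years.
A 16 times gap closes after 4 halvings: 4 × 15.56 ≈ 62 years.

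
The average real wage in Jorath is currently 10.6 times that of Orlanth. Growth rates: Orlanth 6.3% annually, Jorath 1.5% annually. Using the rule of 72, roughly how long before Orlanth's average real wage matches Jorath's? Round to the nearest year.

around 51 years

The growth-rate gap is 6.3% − 1.5% = 4.8 percentage points.
So the ratio between them halves every 72/4.8 ≈ 15.00 years.
A 10.6 times gap takes log₂(10.6) ≈ 3.41 halvings to close: 3.41 × 15.00 ≈ 51 years.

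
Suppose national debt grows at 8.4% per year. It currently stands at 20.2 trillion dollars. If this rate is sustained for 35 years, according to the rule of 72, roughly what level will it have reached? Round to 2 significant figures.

around 340 trillion dollars

It doubles every 72/8.4 ≈ 8.57 years, so 35 years is 4.08 doublings.
2^4.08 ≈ 16.91; 20.2 × 16.91 ≈ 340 trillion dollars.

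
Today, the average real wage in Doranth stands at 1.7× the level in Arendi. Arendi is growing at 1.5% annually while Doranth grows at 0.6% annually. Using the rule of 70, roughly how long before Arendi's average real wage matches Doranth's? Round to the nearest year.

about 60 years

The growth-rate gap is 1.5% − 0.6% = 0.9 percentage points.
So the ratio between them halves every 70/0.9 ≈ 77.78 years.
A 1.7× gap takes log₂(1.7) ≈ 0.77 halvings to close: 0.77 × 77.78 ≈ 60 years.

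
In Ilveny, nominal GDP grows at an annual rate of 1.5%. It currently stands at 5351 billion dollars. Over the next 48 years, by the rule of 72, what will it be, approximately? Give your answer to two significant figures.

about 11000 billion dollars

It doubles every 72/1.5 ≈ 48.00 years, so 48 years is 1.00 doublings.
2^1.00 ≈ 2.00; 5351 × 2.00 ≈ 11000 billion dollars.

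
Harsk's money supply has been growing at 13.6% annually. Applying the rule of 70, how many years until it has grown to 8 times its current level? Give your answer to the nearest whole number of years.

At 13.6% it doubles every 70/13.6 ≈ 5.15 years.
8× is 3 doublings, so 3 × 5.15 ≈ 15 years.

≈ 15 years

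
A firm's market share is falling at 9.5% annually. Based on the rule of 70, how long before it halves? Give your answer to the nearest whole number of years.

roughly 7 years

Halving time ≈ 70 / 9.5 = 7.37 → 7 years.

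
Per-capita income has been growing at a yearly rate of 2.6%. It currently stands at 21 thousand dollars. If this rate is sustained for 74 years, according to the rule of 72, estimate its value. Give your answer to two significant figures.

roughly 130 thousand dollars

It doubles every 72/2.6 ≈ 27.69 years, so 74 years is 2.67 doublings.
2^2.67 ≈ 6.36; 21 × 6.36 ≈ 130 thousand dollars.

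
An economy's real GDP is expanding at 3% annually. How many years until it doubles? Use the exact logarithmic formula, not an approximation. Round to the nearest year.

t = ln(2) / ln(1 + 0.03) = 0.6931 / 0.029559 ≈ 23.45.
≈ 23 years.

23 years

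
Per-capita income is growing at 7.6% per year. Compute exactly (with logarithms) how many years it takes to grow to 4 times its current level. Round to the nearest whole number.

19 years

t = ln(4) / ln(1 + 0.076) = 1.3863 / 0.073250 ≈ 18.93.
≈ 19 years.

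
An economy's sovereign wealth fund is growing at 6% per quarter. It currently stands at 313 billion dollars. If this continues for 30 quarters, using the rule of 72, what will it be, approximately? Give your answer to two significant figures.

Doubling time ≈ 72/6 = 12.00 quarters.
30 quarters is 30/12.00 ≈ 2.50 doublings, a factor of 2^2.50 ≈ 5.66.
313 × 5.66 ≈ 1800 billion dollars.

1800 billion dollars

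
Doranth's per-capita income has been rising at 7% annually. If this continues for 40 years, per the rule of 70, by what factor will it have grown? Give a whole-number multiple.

roughly 16 times

Doubling time ≈ 70/7 = 10.00 years.
40/10.00 ≈ 4 doublings, so about 2^4 = 16×.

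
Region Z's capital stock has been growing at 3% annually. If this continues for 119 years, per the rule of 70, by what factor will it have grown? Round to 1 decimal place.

about 34.3 times

Doubles every ≈ 23.33 years (70/3).
119 years is 5.10 doublings; 2^5.10 ≈ 34.3×.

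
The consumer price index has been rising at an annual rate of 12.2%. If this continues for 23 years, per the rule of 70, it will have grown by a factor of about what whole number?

70/12.2 ≈ 5.74 years per doubling.
23 years fits 4 doublings: 2^4 = 16.

≈ 16 times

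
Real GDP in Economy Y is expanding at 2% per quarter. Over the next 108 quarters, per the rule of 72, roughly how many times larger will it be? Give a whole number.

about 8 times

Doubling time ≈ 72/2 = 36.00 quarters.
108/36.00 ≈ 3 doublings, so about 2^3 = 8×.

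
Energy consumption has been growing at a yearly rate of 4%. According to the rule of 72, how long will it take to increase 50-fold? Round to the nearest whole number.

about 102 years

At 4% it doubles every 72/4 ≈ 18.00 years.
50× is log₂ 50 ≈ 5.64 doublings, so ≈ 5.64 × 18.00 = 102 years.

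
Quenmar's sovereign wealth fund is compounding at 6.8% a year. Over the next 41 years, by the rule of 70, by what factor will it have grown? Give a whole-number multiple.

At 6.8% one doubling takes ≈ 10.29 years; 41 years is 4 of them, so ×16.

≈ 16 times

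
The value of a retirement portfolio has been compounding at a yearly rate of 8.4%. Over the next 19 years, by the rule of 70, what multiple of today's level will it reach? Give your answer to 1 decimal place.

Doubling time ≈ 70/8.4 = 8.33 years.
19 years / 8.33 ≈ 2.28 doublings → factor 2^2.28 ≈ 4.9.

4.9 times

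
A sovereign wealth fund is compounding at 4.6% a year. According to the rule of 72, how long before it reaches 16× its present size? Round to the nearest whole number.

around 63 years

Doubling time ≈ 72/4.6 = 15.65 years.
16× is 4 doublings, so 4 × 15.65 ≈ 63 years.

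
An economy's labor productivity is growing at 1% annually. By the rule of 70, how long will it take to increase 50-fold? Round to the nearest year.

One doubling takes 70/1 = 70.00 years.
50× is log₂ 50 ≈ 5.64 doublings, so ≈ 5.64 × 70.00 = 395 years.

about 395 years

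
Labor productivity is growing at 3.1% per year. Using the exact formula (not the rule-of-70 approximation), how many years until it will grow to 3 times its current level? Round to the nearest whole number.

36 years

t = ln(3) / ln(1 + 0.031) = 1.0986 / 0.030529 ≈ 35.99.
≈ 36 years.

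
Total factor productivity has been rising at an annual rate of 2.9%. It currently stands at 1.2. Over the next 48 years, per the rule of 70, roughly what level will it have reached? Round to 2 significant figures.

roughly 4.8

Doubling time ≈ 70/2.9 = 24.14 years.
48 years is 48/24.14 ≈ 1.99 doublings, a factor of 2^1.99 ≈ 3.97.
1.2 × 3.97 ≈ 4.8.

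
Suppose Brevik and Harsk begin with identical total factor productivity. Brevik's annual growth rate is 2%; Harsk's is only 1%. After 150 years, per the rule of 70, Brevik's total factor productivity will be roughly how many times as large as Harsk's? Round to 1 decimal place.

≈ 4.4 times

Brevik pulls ahead at 1 pp per year, so the ratio doubles every 70/1 ≈ 70.00 years.
In 150 years that's 2.14 doublings: 2^2.14 ≈ 4.4.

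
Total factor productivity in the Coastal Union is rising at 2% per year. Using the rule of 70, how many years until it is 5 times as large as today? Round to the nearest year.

At 2% it doubles every 70/2 ≈ 35.00 years.
Reaching 5× takes log₂(5) ≈ 2.32 doublings.
2.32 × 35.00 ≈ 81 years.

≈ 81 years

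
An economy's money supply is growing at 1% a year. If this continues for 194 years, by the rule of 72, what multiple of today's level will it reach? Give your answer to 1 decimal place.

Doubling time ≈ 72/1 = 72.00 years.
194 years / 72.00 ≈ 2.69 doublings → factor 2^2.69 ≈ 6.5.

approximately 6.5 times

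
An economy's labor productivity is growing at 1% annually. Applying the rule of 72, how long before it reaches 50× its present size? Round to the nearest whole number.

At 1% it doubles every 72/1 ≈ 72.00 years.
50× is log₂ 50 ≈ 5.64 doublings, so ≈ 5.64 × 72.00 = 406 years.

about 406 years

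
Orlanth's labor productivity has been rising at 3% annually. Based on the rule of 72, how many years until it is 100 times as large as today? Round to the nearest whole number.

about 159 years

One doubling takes 72/3 = 24.00 years.
100× is log₂ 100 ≈ 6.64 doublings, so ≈ 6.64 × 24.00 = 159 years.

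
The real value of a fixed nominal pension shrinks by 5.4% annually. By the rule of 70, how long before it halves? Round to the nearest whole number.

The rule works in reverse for decay: 70/5.4 ≈ 12.96 years to halve.

about 13 years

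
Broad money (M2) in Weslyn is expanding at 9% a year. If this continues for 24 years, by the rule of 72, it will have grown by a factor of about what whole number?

Doubling time ≈ 72/9 = 8.00 years.
24/8.00 ≈ 3 doublings, so about 2^3 = 8×.

about 8 times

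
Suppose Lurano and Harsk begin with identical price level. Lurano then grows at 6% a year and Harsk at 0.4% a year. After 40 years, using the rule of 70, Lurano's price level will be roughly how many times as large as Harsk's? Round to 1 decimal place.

Rate gap = 6% − 0.4% = 5.6 points.
The ratio doubles every 70/5.6 ≈ 12.50 years.
40/12.50 ≈ 3.20 doublings → ratio ≈ 2^3.20 ≈ 9.2.

about 9.2 times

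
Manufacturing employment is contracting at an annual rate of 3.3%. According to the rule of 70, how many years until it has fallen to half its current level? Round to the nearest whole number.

21 years

Halving time ≈ 70 / 3.3 = 21.21 → 21 years.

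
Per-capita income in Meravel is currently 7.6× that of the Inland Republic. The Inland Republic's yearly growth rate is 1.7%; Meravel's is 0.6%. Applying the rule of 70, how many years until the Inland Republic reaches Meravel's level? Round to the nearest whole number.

What matters is the difference: 1.1 pp.
Rule of 70 on the gap: the ratio halves every 70/1.1 ≈ 63.64 years.
A 7.6× gap takes log₂(7.6) ≈ 2.93 halvings to close: 2.93 × 63.64 ≈ 186 years.

≈ 186 years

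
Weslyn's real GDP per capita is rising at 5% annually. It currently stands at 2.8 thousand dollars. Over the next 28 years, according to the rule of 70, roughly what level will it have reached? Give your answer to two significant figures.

≈ 11 thousand dollars

Doubling time ≈ 70/5 = 14.00 years.
28 years is 28/14.00 ≈ 2.00 doublings, a factor of 2^2.00 ≈ 4.00.
2.8 × 4.00 ≈ 11 thousand dollars.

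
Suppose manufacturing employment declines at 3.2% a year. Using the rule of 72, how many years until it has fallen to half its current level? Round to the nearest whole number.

≈ 23 years

Falling at 3.2%, it halves about every 72/3.2 = 22.50 years.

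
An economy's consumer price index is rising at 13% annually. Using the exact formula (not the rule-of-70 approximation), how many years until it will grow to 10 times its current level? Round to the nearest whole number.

t = ln(10) / ln(1 + 0.13) = 2.3026 / 0.122218 ≈ 18.84.
≈ 19 years.

19 years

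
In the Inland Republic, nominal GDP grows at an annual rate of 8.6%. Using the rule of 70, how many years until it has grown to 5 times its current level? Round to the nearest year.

19 years

At 8.6% it doubles every 70/8.6 ≈ 8.14 years.
5× is log₂ 5 ≈ 2.32 doublings, so ≈ 2.32 × 8.14 = 19 years.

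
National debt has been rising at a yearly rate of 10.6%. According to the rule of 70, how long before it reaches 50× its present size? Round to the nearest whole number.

about 37 years

At 10.6% it doubles every 70/10.6 ≈ 6.60 years.
Reaching 50× takes log₂(50) ≈ 5.64 doublings.
5.64 × 6.60 ≈ 37 years.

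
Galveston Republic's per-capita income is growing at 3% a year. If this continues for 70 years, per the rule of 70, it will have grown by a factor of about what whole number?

70/3 ≈ 23.33 years per doubling.
70 years fits 3 doublings: 2^3 = 8.

around 8 times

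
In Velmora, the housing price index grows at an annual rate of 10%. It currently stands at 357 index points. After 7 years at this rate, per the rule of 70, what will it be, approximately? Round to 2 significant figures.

It doubles every 70/10 ≈ 7.00 years, so 7 years is 1.00 doublings.
2^1.00 ≈ 2.00; 357 × 2.00 ≈ 710 index points.

around 710 index points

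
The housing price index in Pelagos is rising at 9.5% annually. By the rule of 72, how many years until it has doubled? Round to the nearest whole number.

around 8 years

72/9.5 ≈ 7.58, so it doubles roughly every 8 years.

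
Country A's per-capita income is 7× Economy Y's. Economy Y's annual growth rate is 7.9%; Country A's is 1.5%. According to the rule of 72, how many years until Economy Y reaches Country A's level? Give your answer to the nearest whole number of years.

≈ 32 years

The growth-rate gap is 7.9% − 1.5% = 6.4 percentage points.
So the ratio between them halves every 72/6.4 ≈ 11.25 years.
A 7× gap takes log₂(7) ≈ 2.81 halvings to close: 2.81 × 11.25 ≈ 32 years.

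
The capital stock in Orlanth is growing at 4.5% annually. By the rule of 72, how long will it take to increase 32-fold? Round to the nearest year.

At 4.5% it doubles every 72/4.5 ≈ 16.00 years.
32 = 2^5, so 5 doublings → 80 years.

approximately 80 years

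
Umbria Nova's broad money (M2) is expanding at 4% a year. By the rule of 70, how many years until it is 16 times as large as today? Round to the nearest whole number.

Doubling time ≈ 70/4 = 17.50 years.
16 = 2^4, so 4 doublings → 70 years.

70 years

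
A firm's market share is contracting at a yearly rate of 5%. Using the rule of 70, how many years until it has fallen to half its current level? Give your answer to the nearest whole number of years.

≈ 14 years

Halving time ≈ 70 / 5 = 14.00 → 14 years.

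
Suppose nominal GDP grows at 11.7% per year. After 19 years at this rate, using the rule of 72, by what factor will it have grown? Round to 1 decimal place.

around 8.5 times

Doubling time ≈ 72/11.7 = 6.15 years.
19 years / 6.15 ≈ 3.09 doublings → factor 2^3.09 ≈ 8.5.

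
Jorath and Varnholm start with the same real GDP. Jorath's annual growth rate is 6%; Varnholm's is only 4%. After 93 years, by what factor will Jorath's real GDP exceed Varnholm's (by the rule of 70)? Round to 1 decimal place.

Only the 2-point difference matters.
70/2 ≈ 35.00 years per doubling of the ratio; 93 years gives 2.66 doublings, so ≈ 6.3×.

around 6.3 times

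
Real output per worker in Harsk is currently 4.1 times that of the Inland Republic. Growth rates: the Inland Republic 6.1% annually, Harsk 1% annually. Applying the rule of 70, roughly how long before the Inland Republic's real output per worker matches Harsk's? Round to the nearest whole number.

about 28 years

the Inland Republic gains on Harsk at 6.1% − 1% = 5.1 points a year.
At that relative rate the gap halves every 70/5.1 ≈ 13.73 years.
A 4.1 times gap takes log₂(4.1) ≈ 2.04 halvings to close: 2.04 × 13.73 ≈ 28 years.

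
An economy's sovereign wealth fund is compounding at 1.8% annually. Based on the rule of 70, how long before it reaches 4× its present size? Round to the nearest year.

One doubling takes 70/1.8 = 38.89 years.
4 = 2^2, so 2 doublings → 78 years.

approximately 78 years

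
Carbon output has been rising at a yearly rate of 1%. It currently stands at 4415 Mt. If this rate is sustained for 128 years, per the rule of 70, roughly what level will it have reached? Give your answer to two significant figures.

It doubles every 70/1 ≈ 70.00 years, so 128 years is 1.83 doublings.
2^1.83 ≈ 3.56; 4415 × 3.56 ≈ 16000 Mt.

about 16000 Mt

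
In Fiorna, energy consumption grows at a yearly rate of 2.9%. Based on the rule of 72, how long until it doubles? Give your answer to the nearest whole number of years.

Doubling time ≈ 72 / 2.9 = 24.83 years.

approximately 25 years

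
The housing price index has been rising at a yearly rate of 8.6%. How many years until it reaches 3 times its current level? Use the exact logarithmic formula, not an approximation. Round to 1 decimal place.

13.3 years

t = ln(3) / ln(1 + 0.086) = 1.0986 / 0.082501 ≈ 13.32.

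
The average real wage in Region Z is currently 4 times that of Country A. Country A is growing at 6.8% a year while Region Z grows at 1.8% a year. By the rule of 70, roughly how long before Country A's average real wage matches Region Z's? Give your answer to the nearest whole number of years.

What matters is the difference: 5 pp.
Rule of 70 on the gap: the ratio halves every 70/5 ≈ 14.00 years.
A 4 times gap closes after 2 halvings: 2 × 14.00 ≈ 28 years.

roughly 28 years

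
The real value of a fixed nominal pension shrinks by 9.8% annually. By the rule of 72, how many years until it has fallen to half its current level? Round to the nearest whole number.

Falling at 9.8%, it halves about every 72/9.8 = 7.35 years.

about 7 years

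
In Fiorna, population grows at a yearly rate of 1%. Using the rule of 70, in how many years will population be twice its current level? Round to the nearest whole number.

Doubling time ≈ 70 / 1 = 70.00 years.

roughly 70 years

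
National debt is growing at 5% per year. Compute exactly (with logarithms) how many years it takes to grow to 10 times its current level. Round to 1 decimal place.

t = ln(10) / ln(1 + 0.05) = 2.3026 / 0.048790 ≈ 47.19.

47.2 years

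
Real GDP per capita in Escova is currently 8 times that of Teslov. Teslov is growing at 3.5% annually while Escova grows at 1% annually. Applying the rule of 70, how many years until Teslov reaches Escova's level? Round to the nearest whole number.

What matters is the difference: 2.5 pp.
Rule of 70 on the gap: the ratio halves every 70/2.5 ≈ 28.00 years.
An 8 times gap closes after 3 halvings: 3 × 28.00 ≈ 84 years.

about 84 years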